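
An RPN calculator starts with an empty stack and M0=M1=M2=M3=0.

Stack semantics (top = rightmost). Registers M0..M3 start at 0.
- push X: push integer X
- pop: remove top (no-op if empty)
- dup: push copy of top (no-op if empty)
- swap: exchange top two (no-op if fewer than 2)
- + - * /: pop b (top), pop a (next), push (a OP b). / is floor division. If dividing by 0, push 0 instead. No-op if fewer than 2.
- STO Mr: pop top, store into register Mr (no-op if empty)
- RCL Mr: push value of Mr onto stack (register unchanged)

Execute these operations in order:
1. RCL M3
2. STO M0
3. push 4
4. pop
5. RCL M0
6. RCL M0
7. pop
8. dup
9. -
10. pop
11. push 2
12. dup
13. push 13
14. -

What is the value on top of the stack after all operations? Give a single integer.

After op 1 (RCL M3): stack=[0] mem=[0,0,0,0]
After op 2 (STO M0): stack=[empty] mem=[0,0,0,0]
After op 3 (push 4): stack=[4] mem=[0,0,0,0]
After op 4 (pop): stack=[empty] mem=[0,0,0,0]
After op 5 (RCL M0): stack=[0] mem=[0,0,0,0]
After op 6 (RCL M0): stack=[0,0] mem=[0,0,0,0]
After op 7 (pop): stack=[0] mem=[0,0,0,0]
After op 8 (dup): stack=[0,0] mem=[0,0,0,0]
After op 9 (-): stack=[0] mem=[0,0,0,0]
After op 10 (pop): stack=[empty] mem=[0,0,0,0]
After op 11 (push 2): stack=[2] mem=[0,0,0,0]
After op 12 (dup): stack=[2,2] mem=[0,0,0,0]
After op 13 (push 13): stack=[2,2,13] mem=[0,0,0,0]
After op 14 (-): stack=[2,-11] mem=[0,0,0,0]

Answer: -11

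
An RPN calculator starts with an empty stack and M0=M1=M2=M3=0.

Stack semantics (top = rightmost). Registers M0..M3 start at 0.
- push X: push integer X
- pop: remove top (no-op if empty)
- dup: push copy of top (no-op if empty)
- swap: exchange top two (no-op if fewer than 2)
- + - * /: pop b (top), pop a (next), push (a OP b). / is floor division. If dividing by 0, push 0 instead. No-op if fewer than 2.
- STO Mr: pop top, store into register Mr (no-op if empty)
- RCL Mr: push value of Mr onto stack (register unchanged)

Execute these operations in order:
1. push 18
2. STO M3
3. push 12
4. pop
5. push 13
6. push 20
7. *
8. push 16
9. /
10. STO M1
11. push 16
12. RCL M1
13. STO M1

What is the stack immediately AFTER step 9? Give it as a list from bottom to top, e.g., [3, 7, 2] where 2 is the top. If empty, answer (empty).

After op 1 (push 18): stack=[18] mem=[0,0,0,0]
After op 2 (STO M3): stack=[empty] mem=[0,0,0,18]
After op 3 (push 12): stack=[12] mem=[0,0,0,18]
After op 4 (pop): stack=[empty] mem=[0,0,0,18]
After op 5 (push 13): stack=[13] mem=[0,0,0,18]
After op 6 (push 20): stack=[13,20] mem=[0,0,0,18]
After op 7 (*): stack=[260] mem=[0,0,0,18]
After op 8 (push 16): stack=[260,16] mem=[0,0,0,18]
After op 9 (/): stack=[16] mem=[0,0,0,18]

[16]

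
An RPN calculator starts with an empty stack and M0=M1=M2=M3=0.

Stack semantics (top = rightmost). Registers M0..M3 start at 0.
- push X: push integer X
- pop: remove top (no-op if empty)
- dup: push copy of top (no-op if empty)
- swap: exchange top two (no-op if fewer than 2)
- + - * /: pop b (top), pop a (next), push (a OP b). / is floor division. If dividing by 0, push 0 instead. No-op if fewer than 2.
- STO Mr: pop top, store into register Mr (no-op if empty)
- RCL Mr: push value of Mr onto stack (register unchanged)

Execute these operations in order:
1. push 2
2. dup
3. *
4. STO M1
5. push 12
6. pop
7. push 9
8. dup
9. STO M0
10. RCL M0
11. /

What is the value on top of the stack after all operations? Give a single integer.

Answer: 1

Derivation:
After op 1 (push 2): stack=[2] mem=[0,0,0,0]
After op 2 (dup): stack=[2,2] mem=[0,0,0,0]
After op 3 (*): stack=[4] mem=[0,0,0,0]
After op 4 (STO M1): stack=[empty] mem=[0,4,0,0]
After op 5 (push 12): stack=[12] mem=[0,4,0,0]
After op 6 (pop): stack=[empty] mem=[0,4,0,0]
After op 7 (push 9): stack=[9] mem=[0,4,0,0]
After op 8 (dup): stack=[9,9] mem=[0,4,0,0]
After op 9 (STO M0): stack=[9] mem=[9,4,0,0]
After op 10 (RCL M0): stack=[9,9] mem=[9,4,0,0]
After op 11 (/): stack=[1] mem=[9,4,0,0]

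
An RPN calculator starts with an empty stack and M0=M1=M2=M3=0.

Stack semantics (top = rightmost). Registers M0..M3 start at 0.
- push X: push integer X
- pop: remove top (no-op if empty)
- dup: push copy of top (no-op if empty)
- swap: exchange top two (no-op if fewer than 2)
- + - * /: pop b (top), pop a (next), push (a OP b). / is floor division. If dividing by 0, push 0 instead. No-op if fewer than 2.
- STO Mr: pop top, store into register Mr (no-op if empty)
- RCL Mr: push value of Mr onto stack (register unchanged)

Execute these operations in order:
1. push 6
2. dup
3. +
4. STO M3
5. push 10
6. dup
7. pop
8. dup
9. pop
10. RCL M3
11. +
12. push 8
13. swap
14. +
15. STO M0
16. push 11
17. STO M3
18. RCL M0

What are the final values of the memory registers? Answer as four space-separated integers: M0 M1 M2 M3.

After op 1 (push 6): stack=[6] mem=[0,0,0,0]
After op 2 (dup): stack=[6,6] mem=[0,0,0,0]
After op 3 (+): stack=[12] mem=[0,0,0,0]
After op 4 (STO M3): stack=[empty] mem=[0,0,0,12]
After op 5 (push 10): stack=[10] mem=[0,0,0,12]
After op 6 (dup): stack=[10,10] mem=[0,0,0,12]
After op 7 (pop): stack=[10] mem=[0,0,0,12]
After op 8 (dup): stack=[10,10] mem=[0,0,0,12]
After op 9 (pop): stack=[10] mem=[0,0,0,12]
After op 10 (RCL M3): stack=[10,12] mem=[0,0,0,12]
After op 11 (+): stack=[22] mem=[0,0,0,12]
After op 12 (push 8): stack=[22,8] mem=[0,0,0,12]
After op 13 (swap): stack=[8,22] mem=[0,0,0,12]
After op 14 (+): stack=[30] mem=[0,0,0,12]
After op 15 (STO M0): stack=[empty] mem=[30,0,0,12]
After op 16 (push 11): stack=[11] mem=[30,0,0,12]
After op 17 (STO M3): stack=[empty] mem=[30,0,0,11]
After op 18 (RCL M0): stack=[30] mem=[30,0,0,11]

Answer: 30 0 0 11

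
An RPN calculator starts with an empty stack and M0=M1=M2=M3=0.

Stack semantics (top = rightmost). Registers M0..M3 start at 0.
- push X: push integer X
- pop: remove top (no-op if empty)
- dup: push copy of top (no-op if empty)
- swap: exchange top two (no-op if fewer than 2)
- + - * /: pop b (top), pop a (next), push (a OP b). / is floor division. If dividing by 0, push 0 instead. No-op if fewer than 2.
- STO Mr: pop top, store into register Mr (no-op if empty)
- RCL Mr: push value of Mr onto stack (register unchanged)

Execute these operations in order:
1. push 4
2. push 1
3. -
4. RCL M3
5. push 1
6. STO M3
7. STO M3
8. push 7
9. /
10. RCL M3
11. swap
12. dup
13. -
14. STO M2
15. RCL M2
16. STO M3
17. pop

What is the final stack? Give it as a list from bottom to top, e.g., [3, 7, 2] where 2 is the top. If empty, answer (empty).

Answer: (empty)

Derivation:
After op 1 (push 4): stack=[4] mem=[0,0,0,0]
After op 2 (push 1): stack=[4,1] mem=[0,0,0,0]
After op 3 (-): stack=[3] mem=[0,0,0,0]
After op 4 (RCL M3): stack=[3,0] mem=[0,0,0,0]
After op 5 (push 1): stack=[3,0,1] mem=[0,0,0,0]
After op 6 (STO M3): stack=[3,0] mem=[0,0,0,1]
After op 7 (STO M3): stack=[3] mem=[0,0,0,0]
After op 8 (push 7): stack=[3,7] mem=[0,0,0,0]
After op 9 (/): stack=[0] mem=[0,0,0,0]
After op 10 (RCL M3): stack=[0,0] mem=[0,0,0,0]
After op 11 (swap): stack=[0,0] mem=[0,0,0,0]
After op 12 (dup): stack=[0,0,0] mem=[0,0,0,0]
After op 13 (-): stack=[0,0] mem=[0,0,0,0]
After op 14 (STO M2): stack=[0] mem=[0,0,0,0]
After op 15 (RCL M2): stack=[0,0] mem=[0,0,0,0]
After op 16 (STO M3): stack=[0] mem=[0,0,0,0]
After op 17 (pop): stack=[empty] mem=[0,0,0,0]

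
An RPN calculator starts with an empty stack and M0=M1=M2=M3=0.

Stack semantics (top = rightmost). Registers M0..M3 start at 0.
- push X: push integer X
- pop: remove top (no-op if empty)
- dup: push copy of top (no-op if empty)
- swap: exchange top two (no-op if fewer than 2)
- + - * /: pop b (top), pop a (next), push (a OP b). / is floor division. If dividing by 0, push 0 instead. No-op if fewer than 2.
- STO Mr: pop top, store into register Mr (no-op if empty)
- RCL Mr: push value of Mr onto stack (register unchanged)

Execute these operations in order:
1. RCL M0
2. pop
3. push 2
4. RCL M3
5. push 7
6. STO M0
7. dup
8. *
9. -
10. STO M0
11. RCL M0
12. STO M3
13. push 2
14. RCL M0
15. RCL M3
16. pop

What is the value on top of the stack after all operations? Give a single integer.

After op 1 (RCL M0): stack=[0] mem=[0,0,0,0]
After op 2 (pop): stack=[empty] mem=[0,0,0,0]
After op 3 (push 2): stack=[2] mem=[0,0,0,0]
After op 4 (RCL M3): stack=[2,0] mem=[0,0,0,0]
After op 5 (push 7): stack=[2,0,7] mem=[0,0,0,0]
After op 6 (STO M0): stack=[2,0] mem=[7,0,0,0]
After op 7 (dup): stack=[2,0,0] mem=[7,0,0,0]
After op 8 (*): stack=[2,0] mem=[7,0,0,0]
After op 9 (-): stack=[2] mem=[7,0,0,0]
After op 10 (STO M0): stack=[empty] mem=[2,0,0,0]
After op 11 (RCL M0): stack=[2] mem=[2,0,0,0]
After op 12 (STO M3): stack=[empty] mem=[2,0,0,2]
After op 13 (push 2): stack=[2] mem=[2,0,0,2]
After op 14 (RCL M0): stack=[2,2] mem=[2,0,0,2]
After op 15 (RCL M3): stack=[2,2,2] mem=[2,0,0,2]
After op 16 (pop): stack=[2,2] mem=[2,0,0,2]

Answer: 2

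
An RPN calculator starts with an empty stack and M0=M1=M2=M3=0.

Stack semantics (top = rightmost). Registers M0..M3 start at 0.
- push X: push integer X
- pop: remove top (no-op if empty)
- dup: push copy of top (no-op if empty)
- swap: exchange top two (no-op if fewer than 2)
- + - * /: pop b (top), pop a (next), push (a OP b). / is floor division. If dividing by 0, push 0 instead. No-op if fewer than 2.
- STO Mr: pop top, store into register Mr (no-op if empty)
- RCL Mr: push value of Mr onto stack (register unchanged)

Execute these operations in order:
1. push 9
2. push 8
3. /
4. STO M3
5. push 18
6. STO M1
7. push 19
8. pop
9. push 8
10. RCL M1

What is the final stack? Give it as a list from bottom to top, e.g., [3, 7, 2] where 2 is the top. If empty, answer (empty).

After op 1 (push 9): stack=[9] mem=[0,0,0,0]
After op 2 (push 8): stack=[9,8] mem=[0,0,0,0]
After op 3 (/): stack=[1] mem=[0,0,0,0]
After op 4 (STO M3): stack=[empty] mem=[0,0,0,1]
After op 5 (push 18): stack=[18] mem=[0,0,0,1]
After op 6 (STO M1): stack=[empty] mem=[0,18,0,1]
After op 7 (push 19): stack=[19] mem=[0,18,0,1]
After op 8 (pop): stack=[empty] mem=[0,18,0,1]
After op 9 (push 8): stack=[8] mem=[0,18,0,1]
After op 10 (RCL M1): stack=[8,18] mem=[0,18,0,1]

Answer: [8, 18]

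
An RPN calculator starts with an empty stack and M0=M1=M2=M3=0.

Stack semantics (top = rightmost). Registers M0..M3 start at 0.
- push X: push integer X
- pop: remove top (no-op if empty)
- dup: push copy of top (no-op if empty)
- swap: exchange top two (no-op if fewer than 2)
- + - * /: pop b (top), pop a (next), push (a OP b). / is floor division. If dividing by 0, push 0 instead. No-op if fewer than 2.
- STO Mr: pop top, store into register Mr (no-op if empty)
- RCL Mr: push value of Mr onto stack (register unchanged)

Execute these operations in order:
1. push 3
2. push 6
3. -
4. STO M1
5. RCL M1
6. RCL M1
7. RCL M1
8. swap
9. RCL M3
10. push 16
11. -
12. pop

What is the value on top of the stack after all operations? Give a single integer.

After op 1 (push 3): stack=[3] mem=[0,0,0,0]
After op 2 (push 6): stack=[3,6] mem=[0,0,0,0]
After op 3 (-): stack=[-3] mem=[0,0,0,0]
After op 4 (STO M1): stack=[empty] mem=[0,-3,0,0]
After op 5 (RCL M1): stack=[-3] mem=[0,-3,0,0]
After op 6 (RCL M1): stack=[-3,-3] mem=[0,-3,0,0]
After op 7 (RCL M1): stack=[-3,-3,-3] mem=[0,-3,0,0]
After op 8 (swap): stack=[-3,-3,-3] mem=[0,-3,0,0]
After op 9 (RCL M3): stack=[-3,-3,-3,0] mem=[0,-3,0,0]
After op 10 (push 16): stack=[-3,-3,-3,0,16] mem=[0,-3,0,0]
After op 11 (-): stack=[-3,-3,-3,-16] mem=[0,-3,0,0]
After op 12 (pop): stack=[-3,-3,-3] mem=[0,-3,0,0]

Answer: -3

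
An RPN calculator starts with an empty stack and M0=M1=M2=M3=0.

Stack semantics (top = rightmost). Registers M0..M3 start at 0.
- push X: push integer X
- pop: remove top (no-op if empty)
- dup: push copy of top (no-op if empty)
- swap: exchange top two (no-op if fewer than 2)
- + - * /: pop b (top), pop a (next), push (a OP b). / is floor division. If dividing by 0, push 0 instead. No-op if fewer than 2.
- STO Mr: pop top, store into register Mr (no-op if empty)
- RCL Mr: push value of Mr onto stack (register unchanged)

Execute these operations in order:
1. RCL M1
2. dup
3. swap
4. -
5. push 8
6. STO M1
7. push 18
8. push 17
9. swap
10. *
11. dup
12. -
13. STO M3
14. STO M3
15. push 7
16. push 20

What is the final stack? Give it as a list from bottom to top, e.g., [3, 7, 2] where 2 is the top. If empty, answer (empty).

Answer: [7, 20]

Derivation:
After op 1 (RCL M1): stack=[0] mem=[0,0,0,0]
After op 2 (dup): stack=[0,0] mem=[0,0,0,0]
After op 3 (swap): stack=[0,0] mem=[0,0,0,0]
After op 4 (-): stack=[0] mem=[0,0,0,0]
After op 5 (push 8): stack=[0,8] mem=[0,0,0,0]
After op 6 (STO M1): stack=[0] mem=[0,8,0,0]
After op 7 (push 18): stack=[0,18] mem=[0,8,0,0]
After op 8 (push 17): stack=[0,18,17] mem=[0,8,0,0]
After op 9 (swap): stack=[0,17,18] mem=[0,8,0,0]
After op 10 (*): stack=[0,306] mem=[0,8,0,0]
After op 11 (dup): stack=[0,306,306] mem=[0,8,0,0]
After op 12 (-): stack=[0,0] mem=[0,8,0,0]
After op 13 (STO M3): stack=[0] mem=[0,8,0,0]
After op 14 (STO M3): stack=[empty] mem=[0,8,0,0]
After op 15 (push 7): stack=[7] mem=[0,8,0,0]
After op 16 (push 20): stack=[7,20] mem=[0,8,0,0]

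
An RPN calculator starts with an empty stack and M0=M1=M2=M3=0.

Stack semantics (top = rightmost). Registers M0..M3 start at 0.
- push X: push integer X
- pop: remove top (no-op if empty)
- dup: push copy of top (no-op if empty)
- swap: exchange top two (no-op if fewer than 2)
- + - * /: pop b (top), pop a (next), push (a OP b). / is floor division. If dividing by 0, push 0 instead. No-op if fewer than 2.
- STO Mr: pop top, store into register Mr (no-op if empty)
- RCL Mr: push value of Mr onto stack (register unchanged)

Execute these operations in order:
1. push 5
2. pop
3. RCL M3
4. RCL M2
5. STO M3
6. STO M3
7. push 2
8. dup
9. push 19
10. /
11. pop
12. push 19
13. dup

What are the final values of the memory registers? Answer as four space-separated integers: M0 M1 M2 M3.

Answer: 0 0 0 0

Derivation:
After op 1 (push 5): stack=[5] mem=[0,0,0,0]
After op 2 (pop): stack=[empty] mem=[0,0,0,0]
After op 3 (RCL M3): stack=[0] mem=[0,0,0,0]
After op 4 (RCL M2): stack=[0,0] mem=[0,0,0,0]
After op 5 (STO M3): stack=[0] mem=[0,0,0,0]
After op 6 (STO M3): stack=[empty] mem=[0,0,0,0]
After op 7 (push 2): stack=[2] mem=[0,0,0,0]
After op 8 (dup): stack=[2,2] mem=[0,0,0,0]
After op 9 (push 19): stack=[2,2,19] mem=[0,0,0,0]
After op 10 (/): stack=[2,0] mem=[0,0,0,0]
After op 11 (pop): stack=[2] mem=[0,0,0,0]
After op 12 (push 19): stack=[2,19] mem=[0,0,0,0]
After op 13 (dup): stack=[2,19,19] mem=[0,0,0,0]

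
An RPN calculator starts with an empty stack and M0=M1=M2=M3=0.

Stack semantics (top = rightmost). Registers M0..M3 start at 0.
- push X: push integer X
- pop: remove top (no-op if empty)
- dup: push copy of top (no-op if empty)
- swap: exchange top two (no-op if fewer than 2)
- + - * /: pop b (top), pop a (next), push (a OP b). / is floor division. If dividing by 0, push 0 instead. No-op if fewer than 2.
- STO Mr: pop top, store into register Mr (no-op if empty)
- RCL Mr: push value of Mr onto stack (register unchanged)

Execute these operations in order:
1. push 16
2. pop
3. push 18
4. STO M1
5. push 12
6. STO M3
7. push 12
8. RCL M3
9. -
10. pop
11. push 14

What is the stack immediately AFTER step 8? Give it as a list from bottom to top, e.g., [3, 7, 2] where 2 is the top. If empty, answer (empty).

After op 1 (push 16): stack=[16] mem=[0,0,0,0]
After op 2 (pop): stack=[empty] mem=[0,0,0,0]
After op 3 (push 18): stack=[18] mem=[0,0,0,0]
After op 4 (STO M1): stack=[empty] mem=[0,18,0,0]
After op 5 (push 12): stack=[12] mem=[0,18,0,0]
After op 6 (STO M3): stack=[empty] mem=[0,18,0,12]
After op 7 (push 12): stack=[12] mem=[0,18,0,12]
After op 8 (RCL M3): stack=[12,12] mem=[0,18,0,12]

[12, 12]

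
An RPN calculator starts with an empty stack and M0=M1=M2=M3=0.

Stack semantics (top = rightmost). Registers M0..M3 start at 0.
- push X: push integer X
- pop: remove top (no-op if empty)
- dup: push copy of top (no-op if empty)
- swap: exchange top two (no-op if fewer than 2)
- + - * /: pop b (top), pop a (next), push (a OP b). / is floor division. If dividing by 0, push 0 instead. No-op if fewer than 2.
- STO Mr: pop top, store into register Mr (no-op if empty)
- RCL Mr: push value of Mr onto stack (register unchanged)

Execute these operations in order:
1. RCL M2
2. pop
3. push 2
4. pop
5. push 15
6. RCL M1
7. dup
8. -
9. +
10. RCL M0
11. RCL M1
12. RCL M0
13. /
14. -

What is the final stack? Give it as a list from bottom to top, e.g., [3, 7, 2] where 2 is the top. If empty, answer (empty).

After op 1 (RCL M2): stack=[0] mem=[0,0,0,0]
After op 2 (pop): stack=[empty] mem=[0,0,0,0]
After op 3 (push 2): stack=[2] mem=[0,0,0,0]
After op 4 (pop): stack=[empty] mem=[0,0,0,0]
After op 5 (push 15): stack=[15] mem=[0,0,0,0]
After op 6 (RCL M1): stack=[15,0] mem=[0,0,0,0]
After op 7 (dup): stack=[15,0,0] mem=[0,0,0,0]
After op 8 (-): stack=[15,0] mem=[0,0,0,0]
After op 9 (+): stack=[15] mem=[0,0,0,0]
After op 10 (RCL M0): stack=[15,0] mem=[0,0,0,0]
After op 11 (RCL M1): stack=[15,0,0] mem=[0,0,0,0]
After op 12 (RCL M0): stack=[15,0,0,0] mem=[0,0,0,0]
After op 13 (/): stack=[15,0,0] mem=[0,0,0,0]
After op 14 (-): stack=[15,0] mem=[0,0,0,0]

Answer: [15, 0]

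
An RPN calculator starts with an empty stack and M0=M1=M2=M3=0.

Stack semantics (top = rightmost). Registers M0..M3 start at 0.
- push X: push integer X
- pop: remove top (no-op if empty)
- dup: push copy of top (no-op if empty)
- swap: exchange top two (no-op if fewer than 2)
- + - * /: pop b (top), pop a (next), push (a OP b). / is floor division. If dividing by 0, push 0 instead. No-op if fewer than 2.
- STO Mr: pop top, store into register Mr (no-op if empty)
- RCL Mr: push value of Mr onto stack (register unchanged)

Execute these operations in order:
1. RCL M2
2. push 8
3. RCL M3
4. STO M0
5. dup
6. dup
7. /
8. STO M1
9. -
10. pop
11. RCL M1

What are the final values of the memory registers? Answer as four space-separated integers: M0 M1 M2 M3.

Answer: 0 1 0 0

Derivation:
After op 1 (RCL M2): stack=[0] mem=[0,0,0,0]
After op 2 (push 8): stack=[0,8] mem=[0,0,0,0]
After op 3 (RCL M3): stack=[0,8,0] mem=[0,0,0,0]
After op 4 (STO M0): stack=[0,8] mem=[0,0,0,0]
After op 5 (dup): stack=[0,8,8] mem=[0,0,0,0]
After op 6 (dup): stack=[0,8,8,8] mem=[0,0,0,0]
After op 7 (/): stack=[0,8,1] mem=[0,0,0,0]
After op 8 (STO M1): stack=[0,8] mem=[0,1,0,0]
After op 9 (-): stack=[-8] mem=[0,1,0,0]
After op 10 (pop): stack=[empty] mem=[0,1,0,0]
After op 11 (RCL M1): stack=[1] mem=[0,1,0,0]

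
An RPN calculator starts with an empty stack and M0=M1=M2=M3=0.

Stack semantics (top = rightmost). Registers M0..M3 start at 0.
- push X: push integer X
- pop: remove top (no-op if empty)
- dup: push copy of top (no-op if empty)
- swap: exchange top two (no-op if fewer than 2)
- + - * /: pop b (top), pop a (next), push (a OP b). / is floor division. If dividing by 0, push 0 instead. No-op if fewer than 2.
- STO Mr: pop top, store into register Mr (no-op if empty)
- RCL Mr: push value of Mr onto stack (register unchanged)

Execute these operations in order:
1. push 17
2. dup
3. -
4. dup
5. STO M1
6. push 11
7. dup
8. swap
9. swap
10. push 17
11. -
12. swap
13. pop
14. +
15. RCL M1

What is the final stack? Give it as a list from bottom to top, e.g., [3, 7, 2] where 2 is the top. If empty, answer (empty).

Answer: [-6, 0]

Derivation:
After op 1 (push 17): stack=[17] mem=[0,0,0,0]
After op 2 (dup): stack=[17,17] mem=[0,0,0,0]
After op 3 (-): stack=[0] mem=[0,0,0,0]
After op 4 (dup): stack=[0,0] mem=[0,0,0,0]
After op 5 (STO M1): stack=[0] mem=[0,0,0,0]
After op 6 (push 11): stack=[0,11] mem=[0,0,0,0]
After op 7 (dup): stack=[0,11,11] mem=[0,0,0,0]
After op 8 (swap): stack=[0,11,11] mem=[0,0,0,0]
After op 9 (swap): stack=[0,11,11] mem=[0,0,0,0]
After op 10 (push 17): stack=[0,11,11,17] mem=[0,0,0,0]
After op 11 (-): stack=[0,11,-6] mem=[0,0,0,0]
After op 12 (swap): stack=[0,-6,11] mem=[0,0,0,0]
After op 13 (pop): stack=[0,-6] mem=[0,0,0,0]
After op 14 (+): stack=[-6] mem=[0,0,0,0]
After op 15 (RCL M1): stack=[-6,0] mem=[0,0,0,0]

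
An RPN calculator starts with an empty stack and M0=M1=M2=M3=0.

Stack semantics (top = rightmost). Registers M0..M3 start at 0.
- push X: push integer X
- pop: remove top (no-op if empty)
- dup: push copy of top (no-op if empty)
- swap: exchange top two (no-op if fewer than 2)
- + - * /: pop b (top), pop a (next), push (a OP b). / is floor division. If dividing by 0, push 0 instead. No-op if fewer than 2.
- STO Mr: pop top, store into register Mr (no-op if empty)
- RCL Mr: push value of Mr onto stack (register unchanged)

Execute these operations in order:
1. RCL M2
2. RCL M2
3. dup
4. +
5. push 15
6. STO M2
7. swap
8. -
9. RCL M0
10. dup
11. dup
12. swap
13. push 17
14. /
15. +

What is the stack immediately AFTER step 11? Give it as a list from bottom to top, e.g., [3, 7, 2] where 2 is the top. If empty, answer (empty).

After op 1 (RCL M2): stack=[0] mem=[0,0,0,0]
After op 2 (RCL M2): stack=[0,0] mem=[0,0,0,0]
After op 3 (dup): stack=[0,0,0] mem=[0,0,0,0]
After op 4 (+): stack=[0,0] mem=[0,0,0,0]
After op 5 (push 15): stack=[0,0,15] mem=[0,0,0,0]
After op 6 (STO M2): stack=[0,0] mem=[0,0,15,0]
After op 7 (swap): stack=[0,0] mem=[0,0,15,0]
After op 8 (-): stack=[0] mem=[0,0,15,0]
After op 9 (RCL M0): stack=[0,0] mem=[0,0,15,0]
After op 10 (dup): stack=[0,0,0] mem=[0,0,15,0]
After op 11 (dup): stack=[0,0,0,0] mem=[0,0,15,0]

[0, 0, 0, 0]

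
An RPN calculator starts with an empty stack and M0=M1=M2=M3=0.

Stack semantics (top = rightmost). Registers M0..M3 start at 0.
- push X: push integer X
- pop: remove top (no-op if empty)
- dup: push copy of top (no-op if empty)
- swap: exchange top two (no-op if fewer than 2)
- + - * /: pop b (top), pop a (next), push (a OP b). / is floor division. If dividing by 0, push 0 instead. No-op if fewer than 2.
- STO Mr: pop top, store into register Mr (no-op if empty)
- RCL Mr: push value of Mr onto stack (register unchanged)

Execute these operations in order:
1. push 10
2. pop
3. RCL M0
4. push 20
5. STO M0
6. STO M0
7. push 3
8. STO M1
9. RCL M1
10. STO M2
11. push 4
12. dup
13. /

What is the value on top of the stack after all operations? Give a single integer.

After op 1 (push 10): stack=[10] mem=[0,0,0,0]
After op 2 (pop): stack=[empty] mem=[0,0,0,0]
After op 3 (RCL M0): stack=[0] mem=[0,0,0,0]
After op 4 (push 20): stack=[0,20] mem=[0,0,0,0]
After op 5 (STO M0): stack=[0] mem=[20,0,0,0]
After op 6 (STO M0): stack=[empty] mem=[0,0,0,0]
After op 7 (push 3): stack=[3] mem=[0,0,0,0]
After op 8 (STO M1): stack=[empty] mem=[0,3,0,0]
After op 9 (RCL M1): stack=[3] mem=[0,3,0,0]
After op 10 (STO M2): stack=[empty] mem=[0,3,3,0]
After op 11 (push 4): stack=[4] mem=[0,3,3,0]
After op 12 (dup): stack=[4,4] mem=[0,3,3,0]
After op 13 (/): stack=[1] mem=[0,3,3,0]

Answer: 1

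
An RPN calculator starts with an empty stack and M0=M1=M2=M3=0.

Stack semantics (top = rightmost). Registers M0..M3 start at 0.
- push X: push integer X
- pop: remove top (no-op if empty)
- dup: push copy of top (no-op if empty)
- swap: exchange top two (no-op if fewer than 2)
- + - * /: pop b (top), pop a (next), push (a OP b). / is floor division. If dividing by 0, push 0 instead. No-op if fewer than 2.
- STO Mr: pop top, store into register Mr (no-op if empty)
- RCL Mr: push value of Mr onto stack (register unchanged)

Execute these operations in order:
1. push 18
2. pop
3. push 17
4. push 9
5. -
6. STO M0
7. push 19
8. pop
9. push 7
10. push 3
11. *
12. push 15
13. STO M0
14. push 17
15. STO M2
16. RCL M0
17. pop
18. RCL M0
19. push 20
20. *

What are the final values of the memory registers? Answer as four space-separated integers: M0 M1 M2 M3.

After op 1 (push 18): stack=[18] mem=[0,0,0,0]
After op 2 (pop): stack=[empty] mem=[0,0,0,0]
After op 3 (push 17): stack=[17] mem=[0,0,0,0]
After op 4 (push 9): stack=[17,9] mem=[0,0,0,0]
After op 5 (-): stack=[8] mem=[0,0,0,0]
After op 6 (STO M0): stack=[empty] mem=[8,0,0,0]
After op 7 (push 19): stack=[19] mem=[8,0,0,0]
After op 8 (pop): stack=[empty] mem=[8,0,0,0]
After op 9 (push 7): stack=[7] mem=[8,0,0,0]
After op 10 (push 3): stack=[7,3] mem=[8,0,0,0]
After op 11 (*): stack=[21] mem=[8,0,0,0]
After op 12 (push 15): stack=[21,15] mem=[8,0,0,0]
After op 13 (STO M0): stack=[21] mem=[15,0,0,0]
After op 14 (push 17): stack=[21,17] mem=[15,0,0,0]
After op 15 (STO M2): stack=[21] mem=[15,0,17,0]
After op 16 (RCL M0): stack=[21,15] mem=[15,0,17,0]
After op 17 (pop): stack=[21] mem=[15,0,17,0]
After op 18 (RCL M0): stack=[21,15] mem=[15,0,17,0]
After op 19 (push 20): stack=[21,15,20] mem=[15,0,17,0]
After op 20 (*): stack=[21,300] mem=[15,0,17,0]

Answer: 15 0 17 0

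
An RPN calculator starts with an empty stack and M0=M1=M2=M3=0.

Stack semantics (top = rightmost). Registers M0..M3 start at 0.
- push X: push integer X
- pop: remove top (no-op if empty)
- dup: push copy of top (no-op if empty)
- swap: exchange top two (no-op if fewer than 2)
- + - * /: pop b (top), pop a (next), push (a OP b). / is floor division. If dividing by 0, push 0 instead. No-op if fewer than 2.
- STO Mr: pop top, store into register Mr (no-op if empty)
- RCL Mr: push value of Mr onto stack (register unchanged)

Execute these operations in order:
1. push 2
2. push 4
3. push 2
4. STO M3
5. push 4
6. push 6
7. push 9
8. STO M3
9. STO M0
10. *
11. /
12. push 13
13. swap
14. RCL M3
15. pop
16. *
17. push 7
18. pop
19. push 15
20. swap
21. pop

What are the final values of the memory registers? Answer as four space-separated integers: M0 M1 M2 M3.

Answer: 6 0 0 9

Derivation:
After op 1 (push 2): stack=[2] mem=[0,0,0,0]
After op 2 (push 4): stack=[2,4] mem=[0,0,0,0]
After op 3 (push 2): stack=[2,4,2] mem=[0,0,0,0]
After op 4 (STO M3): stack=[2,4] mem=[0,0,0,2]
After op 5 (push 4): stack=[2,4,4] mem=[0,0,0,2]
After op 6 (push 6): stack=[2,4,4,6] mem=[0,0,0,2]
After op 7 (push 9): stack=[2,4,4,6,9] mem=[0,0,0,2]
After op 8 (STO M3): stack=[2,4,4,6] mem=[0,0,0,9]
After op 9 (STO M0): stack=[2,4,4] mem=[6,0,0,9]
After op 10 (*): stack=[2,16] mem=[6,0,0,9]
After op 11 (/): stack=[0] mem=[6,0,0,9]
After op 12 (push 13): stack=[0,13] mem=[6,0,0,9]
After op 13 (swap): stack=[13,0] mem=[6,0,0,9]
After op 14 (RCL M3): stack=[13,0,9] mem=[6,0,0,9]
After op 15 (pop): stack=[13,0] mem=[6,0,0,9]
After op 16 (*): stack=[0] mem=[6,0,0,9]
After op 17 (push 7): stack=[0,7] mem=[6,0,0,9]
After op 18 (pop): stack=[0] mem=[6,0,0,9]
After op 19 (push 15): stack=[0,15] mem=[6,0,0,9]
After op 20 (swap): stack=[15,0] mem=[6,0,0,9]
After op 21 (pop): stack=[15] mem=[6,0,0,9]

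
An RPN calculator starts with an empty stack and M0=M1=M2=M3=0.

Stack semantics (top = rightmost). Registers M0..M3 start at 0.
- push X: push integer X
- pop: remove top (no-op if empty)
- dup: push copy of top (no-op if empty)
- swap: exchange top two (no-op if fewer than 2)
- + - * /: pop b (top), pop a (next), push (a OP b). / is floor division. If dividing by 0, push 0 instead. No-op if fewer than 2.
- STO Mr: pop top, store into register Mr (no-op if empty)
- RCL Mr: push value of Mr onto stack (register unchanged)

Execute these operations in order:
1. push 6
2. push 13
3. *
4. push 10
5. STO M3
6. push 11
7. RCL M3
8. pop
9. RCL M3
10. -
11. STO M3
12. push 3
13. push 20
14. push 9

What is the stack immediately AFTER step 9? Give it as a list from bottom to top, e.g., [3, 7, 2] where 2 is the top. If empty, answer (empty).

After op 1 (push 6): stack=[6] mem=[0,0,0,0]
After op 2 (push 13): stack=[6,13] mem=[0,0,0,0]
After op 3 (*): stack=[78] mem=[0,0,0,0]
After op 4 (push 10): stack=[78,10] mem=[0,0,0,0]
After op 5 (STO M3): stack=[78] mem=[0,0,0,10]
After op 6 (push 11): stack=[78,11] mem=[0,0,0,10]
After op 7 (RCL M3): stack=[78,11,10] mem=[0,0,0,10]
After op 8 (pop): stack=[78,11] mem=[0,0,0,10]
After op 9 (RCL M3): stack=[78,11,10] mem=[0,0,0,10]

[78, 11, 10]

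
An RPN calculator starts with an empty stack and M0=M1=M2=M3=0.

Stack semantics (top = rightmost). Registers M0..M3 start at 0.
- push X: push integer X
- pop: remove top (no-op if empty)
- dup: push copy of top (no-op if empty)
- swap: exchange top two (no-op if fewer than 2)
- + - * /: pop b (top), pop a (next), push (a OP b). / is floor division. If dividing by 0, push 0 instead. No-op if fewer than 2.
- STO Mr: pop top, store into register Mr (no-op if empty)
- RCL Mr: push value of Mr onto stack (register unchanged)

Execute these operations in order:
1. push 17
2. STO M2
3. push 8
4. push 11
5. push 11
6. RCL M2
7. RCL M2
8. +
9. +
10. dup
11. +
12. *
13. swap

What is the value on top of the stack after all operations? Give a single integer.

Answer: 8

Derivation:
After op 1 (push 17): stack=[17] mem=[0,0,0,0]
After op 2 (STO M2): stack=[empty] mem=[0,0,17,0]
After op 3 (push 8): stack=[8] mem=[0,0,17,0]
After op 4 (push 11): stack=[8,11] mem=[0,0,17,0]
After op 5 (push 11): stack=[8,11,11] mem=[0,0,17,0]
After op 6 (RCL M2): stack=[8,11,11,17] mem=[0,0,17,0]
After op 7 (RCL M2): stack=[8,11,11,17,17] mem=[0,0,17,0]
After op 8 (+): stack=[8,11,11,34] mem=[0,0,17,0]
After op 9 (+): stack=[8,11,45] mem=[0,0,17,0]
After op 10 (dup): stack=[8,11,45,45] mem=[0,0,17,0]
After op 11 (+): stack=[8,11,90] mem=[0,0,17,0]
After op 12 (*): stack=[8,990] mem=[0,0,17,0]
After op 13 (swap): stack=[990,8] mem=[0,0,17,0]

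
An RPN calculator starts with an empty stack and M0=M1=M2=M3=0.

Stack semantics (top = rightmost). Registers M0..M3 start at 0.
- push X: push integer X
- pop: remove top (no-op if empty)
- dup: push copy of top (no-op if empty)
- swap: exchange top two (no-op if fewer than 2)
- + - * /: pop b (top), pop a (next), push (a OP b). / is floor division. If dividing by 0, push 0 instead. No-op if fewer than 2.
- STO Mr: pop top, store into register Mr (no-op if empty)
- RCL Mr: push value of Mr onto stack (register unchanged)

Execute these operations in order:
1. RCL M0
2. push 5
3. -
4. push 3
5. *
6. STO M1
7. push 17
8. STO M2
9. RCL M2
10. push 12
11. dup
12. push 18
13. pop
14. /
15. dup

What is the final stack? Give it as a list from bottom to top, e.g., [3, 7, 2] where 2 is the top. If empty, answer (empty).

Answer: [17, 1, 1]

Derivation:
After op 1 (RCL M0): stack=[0] mem=[0,0,0,0]
After op 2 (push 5): stack=[0,5] mem=[0,0,0,0]
After op 3 (-): stack=[-5] mem=[0,0,0,0]
After op 4 (push 3): stack=[-5,3] mem=[0,0,0,0]
After op 5 (*): stack=[-15] mem=[0,0,0,0]
After op 6 (STO M1): stack=[empty] mem=[0,-15,0,0]
After op 7 (push 17): stack=[17] mem=[0,-15,0,0]
After op 8 (STO M2): stack=[empty] mem=[0,-15,17,0]
After op 9 (RCL M2): stack=[17] mem=[0,-15,17,0]
After op 10 (push 12): stack=[17,12] mem=[0,-15,17,0]
After op 11 (dup): stack=[17,12,12] mem=[0,-15,17,0]
After op 12 (push 18): stack=[17,12,12,18] mem=[0,-15,17,0]
After op 13 (pop): stack=[17,12,12] mem=[0,-15,17,0]
After op 14 (/): stack=[17,1] mem=[0,-15,17,0]
After op 15 (dup): stack=[17,1,1] mem=[0,-15,17,0]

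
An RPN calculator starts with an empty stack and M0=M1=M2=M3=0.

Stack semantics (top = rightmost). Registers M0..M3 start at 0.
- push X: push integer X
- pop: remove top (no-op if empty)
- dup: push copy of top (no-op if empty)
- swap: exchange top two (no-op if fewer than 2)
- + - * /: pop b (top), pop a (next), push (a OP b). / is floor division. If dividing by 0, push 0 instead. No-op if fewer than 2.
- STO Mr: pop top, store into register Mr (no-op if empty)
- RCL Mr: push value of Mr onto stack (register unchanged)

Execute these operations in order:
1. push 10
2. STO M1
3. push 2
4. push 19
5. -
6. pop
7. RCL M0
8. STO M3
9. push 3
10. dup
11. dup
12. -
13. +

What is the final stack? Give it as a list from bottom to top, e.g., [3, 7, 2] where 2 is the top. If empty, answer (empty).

After op 1 (push 10): stack=[10] mem=[0,0,0,0]
After op 2 (STO M1): stack=[empty] mem=[0,10,0,0]
After op 3 (push 2): stack=[2] mem=[0,10,0,0]
After op 4 (push 19): stack=[2,19] mem=[0,10,0,0]
After op 5 (-): stack=[-17] mem=[0,10,0,0]
After op 6 (pop): stack=[empty] mem=[0,10,0,0]
After op 7 (RCL M0): stack=[0] mem=[0,10,0,0]
After op 8 (STO M3): stack=[empty] mem=[0,10,0,0]
After op 9 (push 3): stack=[3] mem=[0,10,0,0]
After op 10 (dup): stack=[3,3] mem=[0,10,0,0]
After op 11 (dup): stack=[3,3,3] mem=[0,10,0,0]
After op 12 (-): stack=[3,0] mem=[0,10,0,0]
After op 13 (+): stack=[3] mem=[0,10,0,0]

Answer: [3]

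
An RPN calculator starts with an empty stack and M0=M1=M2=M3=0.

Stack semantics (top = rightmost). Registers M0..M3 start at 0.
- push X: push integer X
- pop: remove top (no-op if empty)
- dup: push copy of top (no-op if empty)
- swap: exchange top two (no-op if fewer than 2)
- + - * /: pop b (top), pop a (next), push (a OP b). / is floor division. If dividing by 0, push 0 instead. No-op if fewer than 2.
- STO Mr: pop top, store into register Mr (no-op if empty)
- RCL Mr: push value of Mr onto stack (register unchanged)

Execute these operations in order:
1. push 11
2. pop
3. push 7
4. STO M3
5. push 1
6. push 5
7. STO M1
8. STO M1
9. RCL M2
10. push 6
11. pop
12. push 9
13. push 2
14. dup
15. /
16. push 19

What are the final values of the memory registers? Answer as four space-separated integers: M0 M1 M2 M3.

After op 1 (push 11): stack=[11] mem=[0,0,0,0]
After op 2 (pop): stack=[empty] mem=[0,0,0,0]
After op 3 (push 7): stack=[7] mem=[0,0,0,0]
After op 4 (STO M3): stack=[empty] mem=[0,0,0,7]
After op 5 (push 1): stack=[1] mem=[0,0,0,7]
After op 6 (push 5): stack=[1,5] mem=[0,0,0,7]
After op 7 (STO M1): stack=[1] mem=[0,5,0,7]
After op 8 (STO M1): stack=[empty] mem=[0,1,0,7]
After op 9 (RCL M2): stack=[0] mem=[0,1,0,7]
After op 10 (push 6): stack=[0,6] mem=[0,1,0,7]
After op 11 (pop): stack=[0] mem=[0,1,0,7]
After op 12 (push 9): stack=[0,9] mem=[0,1,0,7]
After op 13 (push 2): stack=[0,9,2] mem=[0,1,0,7]
After op 14 (dup): stack=[0,9,2,2] mem=[0,1,0,7]
After op 15 (/): stack=[0,9,1] mem=[0,1,0,7]
After op 16 (push 19): stack=[0,9,1,19] mem=[0,1,0,7]

Answer: 0 1 0 7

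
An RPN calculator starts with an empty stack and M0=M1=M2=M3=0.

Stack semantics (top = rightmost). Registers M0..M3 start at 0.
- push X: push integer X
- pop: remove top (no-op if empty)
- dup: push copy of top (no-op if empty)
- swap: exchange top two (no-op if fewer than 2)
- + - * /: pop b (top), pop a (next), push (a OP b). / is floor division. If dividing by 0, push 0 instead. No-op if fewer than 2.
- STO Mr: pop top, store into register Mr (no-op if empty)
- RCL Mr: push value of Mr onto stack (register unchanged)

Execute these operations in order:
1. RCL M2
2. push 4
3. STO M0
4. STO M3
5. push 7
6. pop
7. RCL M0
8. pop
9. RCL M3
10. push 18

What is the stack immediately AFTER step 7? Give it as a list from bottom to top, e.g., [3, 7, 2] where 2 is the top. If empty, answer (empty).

After op 1 (RCL M2): stack=[0] mem=[0,0,0,0]
After op 2 (push 4): stack=[0,4] mem=[0,0,0,0]
After op 3 (STO M0): stack=[0] mem=[4,0,0,0]
After op 4 (STO M3): stack=[empty] mem=[4,0,0,0]
After op 5 (push 7): stack=[7] mem=[4,0,0,0]
After op 6 (pop): stack=[empty] mem=[4,0,0,0]
After op 7 (RCL M0): stack=[4] mem=[4,0,0,0]

[4]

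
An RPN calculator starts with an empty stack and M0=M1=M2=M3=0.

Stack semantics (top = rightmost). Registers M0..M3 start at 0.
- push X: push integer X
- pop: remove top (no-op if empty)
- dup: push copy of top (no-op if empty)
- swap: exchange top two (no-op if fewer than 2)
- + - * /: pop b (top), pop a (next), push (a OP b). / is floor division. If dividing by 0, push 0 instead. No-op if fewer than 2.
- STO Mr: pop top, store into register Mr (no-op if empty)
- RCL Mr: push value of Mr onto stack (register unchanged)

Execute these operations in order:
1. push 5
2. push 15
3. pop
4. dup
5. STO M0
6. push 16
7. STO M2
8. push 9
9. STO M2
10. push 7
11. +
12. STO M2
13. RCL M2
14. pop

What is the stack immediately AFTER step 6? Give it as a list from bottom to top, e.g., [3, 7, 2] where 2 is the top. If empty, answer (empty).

After op 1 (push 5): stack=[5] mem=[0,0,0,0]
After op 2 (push 15): stack=[5,15] mem=[0,0,0,0]
After op 3 (pop): stack=[5] mem=[0,0,0,0]
After op 4 (dup): stack=[5,5] mem=[0,0,0,0]
After op 5 (STO M0): stack=[5] mem=[5,0,0,0]
After op 6 (push 16): stack=[5,16] mem=[5,0,0,0]

[5, 16]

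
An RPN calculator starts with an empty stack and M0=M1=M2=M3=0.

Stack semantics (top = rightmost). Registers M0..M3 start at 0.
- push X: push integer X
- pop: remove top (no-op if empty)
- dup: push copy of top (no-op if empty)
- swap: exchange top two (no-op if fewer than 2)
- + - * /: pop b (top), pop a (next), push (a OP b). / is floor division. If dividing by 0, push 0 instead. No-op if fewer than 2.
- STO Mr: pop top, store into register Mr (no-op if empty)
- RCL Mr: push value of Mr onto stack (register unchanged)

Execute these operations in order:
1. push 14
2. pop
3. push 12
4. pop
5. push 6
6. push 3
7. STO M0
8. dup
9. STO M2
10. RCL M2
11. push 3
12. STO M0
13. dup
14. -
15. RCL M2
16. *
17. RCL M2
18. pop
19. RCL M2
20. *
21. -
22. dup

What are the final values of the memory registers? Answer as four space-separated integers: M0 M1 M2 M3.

After op 1 (push 14): stack=[14] mem=[0,0,0,0]
After op 2 (pop): stack=[empty] mem=[0,0,0,0]
After op 3 (push 12): stack=[12] mem=[0,0,0,0]
After op 4 (pop): stack=[empty] mem=[0,0,0,0]
After op 5 (push 6): stack=[6] mem=[0,0,0,0]
After op 6 (push 3): stack=[6,3] mem=[0,0,0,0]
After op 7 (STO M0): stack=[6] mem=[3,0,0,0]
After op 8 (dup): stack=[6,6] mem=[3,0,0,0]
After op 9 (STO M2): stack=[6] mem=[3,0,6,0]
After op 10 (RCL M2): stack=[6,6] mem=[3,0,6,0]
After op 11 (push 3): stack=[6,6,3] mem=[3,0,6,0]
After op 12 (STO M0): stack=[6,6] mem=[3,0,6,0]
After op 13 (dup): stack=[6,6,6] mem=[3,0,6,0]
After op 14 (-): stack=[6,0] mem=[3,0,6,0]
After op 15 (RCL M2): stack=[6,0,6] mem=[3,0,6,0]
After op 16 (*): stack=[6,0] mem=[3,0,6,0]
After op 17 (RCL M2): stack=[6,0,6] mem=[3,0,6,0]
After op 18 (pop): stack=[6,0] mem=[3,0,6,0]
After op 19 (RCL M2): stack=[6,0,6] mem=[3,0,6,0]
After op 20 (*): stack=[6,0] mem=[3,0,6,0]
After op 21 (-): stack=[6] mem=[3,0,6,0]
After op 22 (dup): stack=[6,6] mem=[3,0,6,0]

Answer: 3 0 6 0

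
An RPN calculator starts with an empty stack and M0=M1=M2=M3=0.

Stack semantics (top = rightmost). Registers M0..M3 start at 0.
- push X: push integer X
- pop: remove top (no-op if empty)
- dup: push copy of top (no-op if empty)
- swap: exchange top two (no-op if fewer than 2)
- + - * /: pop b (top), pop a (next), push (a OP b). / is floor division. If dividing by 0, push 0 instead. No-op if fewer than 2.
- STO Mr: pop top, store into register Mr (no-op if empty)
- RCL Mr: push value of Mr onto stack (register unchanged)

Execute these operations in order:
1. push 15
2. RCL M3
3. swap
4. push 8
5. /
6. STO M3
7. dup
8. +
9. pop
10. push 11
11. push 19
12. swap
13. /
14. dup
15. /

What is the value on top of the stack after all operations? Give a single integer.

Answer: 1

Derivation:
After op 1 (push 15): stack=[15] mem=[0,0,0,0]
After op 2 (RCL M3): stack=[15,0] mem=[0,0,0,0]
After op 3 (swap): stack=[0,15] mem=[0,0,0,0]
After op 4 (push 8): stack=[0,15,8] mem=[0,0,0,0]
After op 5 (/): stack=[0,1] mem=[0,0,0,0]
After op 6 (STO M3): stack=[0] mem=[0,0,0,1]
After op 7 (dup): stack=[0,0] mem=[0,0,0,1]
After op 8 (+): stack=[0] mem=[0,0,0,1]
After op 9 (pop): stack=[empty] mem=[0,0,0,1]
After op 10 (push 11): stack=[11] mem=[0,0,0,1]
After op 11 (push 19): stack=[11,19] mem=[0,0,0,1]
After op 12 (swap): stack=[19,11] mem=[0,0,0,1]
After op 13 (/): stack=[1] mem=[0,0,0,1]
After op 14 (dup): stack=[1,1] mem=[0,0,0,1]
After op 15 (/): stack=[1] mem=[0,0,0,1]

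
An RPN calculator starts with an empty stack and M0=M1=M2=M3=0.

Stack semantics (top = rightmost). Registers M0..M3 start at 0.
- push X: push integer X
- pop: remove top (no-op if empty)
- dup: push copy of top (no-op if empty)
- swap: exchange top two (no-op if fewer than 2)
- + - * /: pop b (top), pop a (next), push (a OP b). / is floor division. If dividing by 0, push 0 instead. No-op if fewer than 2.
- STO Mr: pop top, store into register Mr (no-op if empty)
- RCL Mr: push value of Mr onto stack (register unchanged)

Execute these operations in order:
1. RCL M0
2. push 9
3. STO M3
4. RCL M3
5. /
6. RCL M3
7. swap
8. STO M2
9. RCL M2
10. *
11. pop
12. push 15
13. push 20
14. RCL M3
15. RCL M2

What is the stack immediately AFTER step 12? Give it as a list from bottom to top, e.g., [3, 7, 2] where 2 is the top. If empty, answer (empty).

After op 1 (RCL M0): stack=[0] mem=[0,0,0,0]
After op 2 (push 9): stack=[0,9] mem=[0,0,0,0]
After op 3 (STO M3): stack=[0] mem=[0,0,0,9]
After op 4 (RCL M3): stack=[0,9] mem=[0,0,0,9]
After op 5 (/): stack=[0] mem=[0,0,0,9]
After op 6 (RCL M3): stack=[0,9] mem=[0,0,0,9]
After op 7 (swap): stack=[9,0] mem=[0,0,0,9]
After op 8 (STO M2): stack=[9] mem=[0,0,0,9]
After op 9 (RCL M2): stack=[9,0] mem=[0,0,0,9]
After op 10 (*): stack=[0] mem=[0,0,0,9]
After op 11 (pop): stack=[empty] mem=[0,0,0,9]
After op 12 (push 15): stack=[15] mem=[0,0,0,9]

[15]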